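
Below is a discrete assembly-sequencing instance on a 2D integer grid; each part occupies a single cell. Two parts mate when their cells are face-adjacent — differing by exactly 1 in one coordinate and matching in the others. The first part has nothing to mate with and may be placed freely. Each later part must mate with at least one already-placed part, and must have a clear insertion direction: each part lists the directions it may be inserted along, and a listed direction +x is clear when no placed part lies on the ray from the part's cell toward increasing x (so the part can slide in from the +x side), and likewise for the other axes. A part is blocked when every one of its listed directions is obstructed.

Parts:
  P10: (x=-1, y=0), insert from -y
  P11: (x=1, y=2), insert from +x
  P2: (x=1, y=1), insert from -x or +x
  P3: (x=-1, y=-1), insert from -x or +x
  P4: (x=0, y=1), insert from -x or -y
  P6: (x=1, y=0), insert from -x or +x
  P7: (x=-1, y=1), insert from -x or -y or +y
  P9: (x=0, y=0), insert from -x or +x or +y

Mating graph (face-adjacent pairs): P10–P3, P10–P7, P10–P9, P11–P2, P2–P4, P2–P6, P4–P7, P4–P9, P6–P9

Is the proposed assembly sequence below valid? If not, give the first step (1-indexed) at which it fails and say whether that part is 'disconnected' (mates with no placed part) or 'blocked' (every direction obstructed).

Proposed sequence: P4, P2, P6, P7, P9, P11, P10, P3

Valid

1. P4@(0, 1) [-x clear] — {P4}
2. P2@(1, 1) [+x clear] — {P2, P4}
3. P6@(1, 0) [-x clear] — {P2, P4, P6}
4. P7@(-1, 1) [-x clear] — {P2, P4, P6, P7}
5. P9@(0, 0) [-x clear] — {P2, P4, P6, P7, P9}
6. P11@(1, 2) [+x clear] — {P11, P2, P4, P6, P7, P9}
7. P10@(-1, 0) [-y clear] — {P10, P11, P2, P4, P6, P7, P9}
8. P3@(-1, -1) [-x clear] — {P10, P11, P2, P3, P4, P6, P7, P9}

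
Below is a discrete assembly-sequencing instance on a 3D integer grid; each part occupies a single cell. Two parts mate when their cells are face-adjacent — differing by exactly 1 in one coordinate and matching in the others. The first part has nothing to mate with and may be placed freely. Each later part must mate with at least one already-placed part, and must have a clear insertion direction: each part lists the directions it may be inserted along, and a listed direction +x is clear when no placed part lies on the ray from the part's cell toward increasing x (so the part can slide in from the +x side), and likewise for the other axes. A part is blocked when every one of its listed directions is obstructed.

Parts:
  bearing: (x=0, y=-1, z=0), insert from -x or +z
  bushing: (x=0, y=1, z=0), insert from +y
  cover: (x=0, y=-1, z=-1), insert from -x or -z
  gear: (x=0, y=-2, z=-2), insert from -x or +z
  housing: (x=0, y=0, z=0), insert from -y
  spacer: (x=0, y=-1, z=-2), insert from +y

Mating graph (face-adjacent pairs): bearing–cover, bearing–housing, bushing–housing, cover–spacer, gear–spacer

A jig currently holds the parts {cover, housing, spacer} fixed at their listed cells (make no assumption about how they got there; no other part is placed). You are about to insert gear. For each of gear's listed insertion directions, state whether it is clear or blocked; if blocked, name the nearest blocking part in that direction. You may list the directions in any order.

+z: clear; -x: clear

-x: ray from gear(0, -2, -2) has no placed part ⇒ clear
+z: ray from gear(0, -2, -2) has no placed part ⇒ clear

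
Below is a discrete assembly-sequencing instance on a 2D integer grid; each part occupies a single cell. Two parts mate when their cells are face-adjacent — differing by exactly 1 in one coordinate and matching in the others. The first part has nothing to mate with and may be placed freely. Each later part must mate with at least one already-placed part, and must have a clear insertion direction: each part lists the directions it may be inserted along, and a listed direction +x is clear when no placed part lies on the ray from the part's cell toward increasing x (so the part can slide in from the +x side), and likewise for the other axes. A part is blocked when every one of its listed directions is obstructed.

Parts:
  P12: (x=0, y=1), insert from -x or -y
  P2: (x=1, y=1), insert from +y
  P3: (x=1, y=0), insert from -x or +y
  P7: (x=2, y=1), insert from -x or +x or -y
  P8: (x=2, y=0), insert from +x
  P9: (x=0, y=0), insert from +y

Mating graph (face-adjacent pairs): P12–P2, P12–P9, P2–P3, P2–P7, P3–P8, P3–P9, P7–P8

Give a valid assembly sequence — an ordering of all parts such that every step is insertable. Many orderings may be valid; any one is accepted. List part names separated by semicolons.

P2; P3; P9; P8; P12; P7

1. P2@(1, 1) [+y clear] — {P2}
2. P3@(1, 0) [-x clear] — {P2, P3}
3. P9@(0, 0) [+y clear] — {P2, P3, P9}
4. P8@(2, 0) [+x clear] — {P2, P3, P8, P9}
5. P12@(0, 1) [-x clear] — {P12, P2, P3, P8, P9}
6. P7@(2, 1) [+x clear] — {P12, P2, P3, P7, P8, P9}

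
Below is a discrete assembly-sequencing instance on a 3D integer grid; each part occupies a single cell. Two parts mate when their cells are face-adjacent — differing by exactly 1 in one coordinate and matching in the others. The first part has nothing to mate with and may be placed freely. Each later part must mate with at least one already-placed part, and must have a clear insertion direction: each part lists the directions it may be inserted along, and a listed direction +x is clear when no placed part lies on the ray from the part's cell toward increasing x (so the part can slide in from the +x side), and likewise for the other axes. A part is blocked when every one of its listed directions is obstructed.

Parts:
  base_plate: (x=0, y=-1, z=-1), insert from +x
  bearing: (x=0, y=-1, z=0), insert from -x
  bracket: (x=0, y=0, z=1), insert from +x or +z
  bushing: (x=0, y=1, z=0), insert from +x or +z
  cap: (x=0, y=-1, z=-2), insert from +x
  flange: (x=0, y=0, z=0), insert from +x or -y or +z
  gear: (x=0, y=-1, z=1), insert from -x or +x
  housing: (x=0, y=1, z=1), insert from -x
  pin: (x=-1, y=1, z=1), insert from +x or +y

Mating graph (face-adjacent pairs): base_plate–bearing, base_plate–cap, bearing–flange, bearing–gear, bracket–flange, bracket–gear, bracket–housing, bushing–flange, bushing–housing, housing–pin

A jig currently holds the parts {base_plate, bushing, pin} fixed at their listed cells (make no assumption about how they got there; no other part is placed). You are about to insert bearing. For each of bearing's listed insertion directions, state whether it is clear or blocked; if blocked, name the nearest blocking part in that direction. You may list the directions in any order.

-x: ray from bearing(0, -1, 0) has no placed part ⇒ clear

-x: clear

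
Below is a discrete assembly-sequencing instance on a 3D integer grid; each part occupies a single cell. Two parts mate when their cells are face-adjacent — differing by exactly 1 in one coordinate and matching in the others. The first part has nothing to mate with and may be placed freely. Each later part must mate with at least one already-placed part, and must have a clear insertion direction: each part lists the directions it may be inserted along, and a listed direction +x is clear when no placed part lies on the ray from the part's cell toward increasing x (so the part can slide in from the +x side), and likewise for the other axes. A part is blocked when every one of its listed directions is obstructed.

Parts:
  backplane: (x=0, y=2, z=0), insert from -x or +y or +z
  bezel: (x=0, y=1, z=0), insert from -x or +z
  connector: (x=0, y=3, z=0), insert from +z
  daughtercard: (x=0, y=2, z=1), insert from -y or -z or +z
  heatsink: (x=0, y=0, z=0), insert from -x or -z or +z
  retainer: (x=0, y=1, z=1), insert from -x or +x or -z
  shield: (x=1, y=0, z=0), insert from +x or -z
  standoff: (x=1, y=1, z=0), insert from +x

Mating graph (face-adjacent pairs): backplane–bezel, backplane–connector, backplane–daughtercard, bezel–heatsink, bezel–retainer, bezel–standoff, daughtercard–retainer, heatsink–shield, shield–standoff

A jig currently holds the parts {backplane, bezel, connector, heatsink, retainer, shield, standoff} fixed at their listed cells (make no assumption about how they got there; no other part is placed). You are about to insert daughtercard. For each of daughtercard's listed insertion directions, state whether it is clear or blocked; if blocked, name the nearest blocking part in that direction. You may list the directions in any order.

+z: clear; -y: blocked by retainer; -z: blocked by backplane

-y: nearest on ray is retainer@(0, 1, 1) ⇒ blocked
-z: nearest on ray is backplane@(0, 2, 0) ⇒ blocked
+z: ray from daughtercard(0, 2, 1) has no placed part ⇒ clear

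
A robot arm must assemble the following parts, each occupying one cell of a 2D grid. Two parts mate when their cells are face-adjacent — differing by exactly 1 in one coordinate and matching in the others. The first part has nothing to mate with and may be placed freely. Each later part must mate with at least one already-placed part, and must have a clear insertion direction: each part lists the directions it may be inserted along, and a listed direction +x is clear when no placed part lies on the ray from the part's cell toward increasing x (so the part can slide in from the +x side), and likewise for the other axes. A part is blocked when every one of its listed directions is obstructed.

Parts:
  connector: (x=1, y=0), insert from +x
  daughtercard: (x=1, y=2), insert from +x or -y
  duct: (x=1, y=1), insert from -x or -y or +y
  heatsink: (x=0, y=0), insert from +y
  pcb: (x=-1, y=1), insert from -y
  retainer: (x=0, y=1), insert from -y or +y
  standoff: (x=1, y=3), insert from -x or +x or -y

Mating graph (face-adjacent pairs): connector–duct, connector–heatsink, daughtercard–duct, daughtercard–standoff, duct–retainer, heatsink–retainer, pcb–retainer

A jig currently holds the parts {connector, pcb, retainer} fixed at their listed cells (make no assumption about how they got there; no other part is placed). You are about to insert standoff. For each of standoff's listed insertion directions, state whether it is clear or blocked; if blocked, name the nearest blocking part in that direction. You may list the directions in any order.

-x: ray from standoff(1, 3) has no placed part ⇒ clear
+x: ray from standoff(1, 3) has no placed part ⇒ clear
-y: nearest on ray is connector@(1, 0) ⇒ blocked

+x: clear; -x: clear; -y: blocked by connector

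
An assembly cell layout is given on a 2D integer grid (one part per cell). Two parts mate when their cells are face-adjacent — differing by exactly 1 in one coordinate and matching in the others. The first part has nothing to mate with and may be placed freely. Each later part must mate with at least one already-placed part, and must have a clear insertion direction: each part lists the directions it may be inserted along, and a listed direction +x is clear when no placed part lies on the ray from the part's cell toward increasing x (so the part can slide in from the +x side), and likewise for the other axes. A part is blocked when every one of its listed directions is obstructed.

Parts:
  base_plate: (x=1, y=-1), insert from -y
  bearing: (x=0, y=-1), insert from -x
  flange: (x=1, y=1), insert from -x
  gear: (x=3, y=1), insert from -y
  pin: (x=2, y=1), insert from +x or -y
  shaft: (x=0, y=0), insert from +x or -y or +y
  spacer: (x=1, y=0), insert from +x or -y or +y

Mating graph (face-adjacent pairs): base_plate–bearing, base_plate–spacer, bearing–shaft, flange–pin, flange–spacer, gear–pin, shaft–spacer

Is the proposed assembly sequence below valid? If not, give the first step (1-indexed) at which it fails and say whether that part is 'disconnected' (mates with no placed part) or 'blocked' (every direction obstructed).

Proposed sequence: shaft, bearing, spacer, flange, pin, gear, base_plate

Valid

1. shaft@(0, 0) [+x clear] — {shaft}
2. bearing@(0, -1) [-x clear] — {bearing, shaft}
3. spacer@(1, 0) [+x clear] — {bearing, shaft, spacer}
4. flange@(1, 1) [-x clear] — {bearing, flange, shaft, spacer}
5. pin@(2, 1) [+x clear] — {bearing, flange, pin, shaft, spacer}
6. gear@(3, 1) [-y clear] — {bearing, flange, gear, pin, shaft, spacer}
7. base_plate@(1, -1) [-y clear] — {base_plate, bearing, flange, gear, pin, shaft, spacer}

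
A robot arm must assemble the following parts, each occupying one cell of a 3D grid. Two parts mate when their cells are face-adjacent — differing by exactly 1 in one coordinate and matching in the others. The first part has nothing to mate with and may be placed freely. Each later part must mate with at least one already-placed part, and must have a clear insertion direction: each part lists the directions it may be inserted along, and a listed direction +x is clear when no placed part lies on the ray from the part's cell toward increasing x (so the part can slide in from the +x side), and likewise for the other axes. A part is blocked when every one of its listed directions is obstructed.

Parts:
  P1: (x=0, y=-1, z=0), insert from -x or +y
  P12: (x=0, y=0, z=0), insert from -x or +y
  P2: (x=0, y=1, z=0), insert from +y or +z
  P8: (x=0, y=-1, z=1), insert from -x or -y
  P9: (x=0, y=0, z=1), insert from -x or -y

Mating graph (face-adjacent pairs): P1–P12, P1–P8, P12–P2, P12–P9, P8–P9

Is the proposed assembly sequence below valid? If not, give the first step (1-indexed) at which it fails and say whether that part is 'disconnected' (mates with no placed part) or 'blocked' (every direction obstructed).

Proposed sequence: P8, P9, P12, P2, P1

1. P8@(0, -1, 1) [-x clear] — {P8}
2. P9@(0, 0, 1) [-x clear] — {P8, P9}
3. P12@(0, 0, 0) [-x clear] — {P12, P8, P9}
4. P2@(0, 1, 0) [+y clear] — {P12, P2, P8, P9}
5. P1@(0, -1, 0) [-x clear] — {P1, P12, P2, P8, P9}

Valid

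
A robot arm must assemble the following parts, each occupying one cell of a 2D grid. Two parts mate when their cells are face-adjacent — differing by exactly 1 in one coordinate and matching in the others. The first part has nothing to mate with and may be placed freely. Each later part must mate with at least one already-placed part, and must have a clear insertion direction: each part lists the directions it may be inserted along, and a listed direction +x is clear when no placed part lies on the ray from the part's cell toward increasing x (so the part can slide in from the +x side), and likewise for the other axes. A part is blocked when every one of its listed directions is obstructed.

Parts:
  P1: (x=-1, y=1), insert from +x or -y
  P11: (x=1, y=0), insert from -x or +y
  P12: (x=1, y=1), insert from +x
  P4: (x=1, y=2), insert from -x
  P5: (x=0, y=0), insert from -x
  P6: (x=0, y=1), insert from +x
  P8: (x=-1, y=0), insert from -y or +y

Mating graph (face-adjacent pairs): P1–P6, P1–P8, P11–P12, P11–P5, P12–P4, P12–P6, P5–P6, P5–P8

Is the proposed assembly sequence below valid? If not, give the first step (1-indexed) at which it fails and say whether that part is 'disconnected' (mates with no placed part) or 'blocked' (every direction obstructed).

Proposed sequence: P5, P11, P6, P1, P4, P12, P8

Invalid at step 5 (disconnected)

1. P5@(0, 0) [-x clear] — {P5}
2. P11@(1, 0) [+y clear] — {P11, P5}
3. P6@(0, 1) [+x clear] — {P11, P5, P6}
4. P1@(-1, 1) [-y clear] — {P1, P11, P5, P6}
5. P4@(1, 2) — no placed neighbour ⇒ disconnected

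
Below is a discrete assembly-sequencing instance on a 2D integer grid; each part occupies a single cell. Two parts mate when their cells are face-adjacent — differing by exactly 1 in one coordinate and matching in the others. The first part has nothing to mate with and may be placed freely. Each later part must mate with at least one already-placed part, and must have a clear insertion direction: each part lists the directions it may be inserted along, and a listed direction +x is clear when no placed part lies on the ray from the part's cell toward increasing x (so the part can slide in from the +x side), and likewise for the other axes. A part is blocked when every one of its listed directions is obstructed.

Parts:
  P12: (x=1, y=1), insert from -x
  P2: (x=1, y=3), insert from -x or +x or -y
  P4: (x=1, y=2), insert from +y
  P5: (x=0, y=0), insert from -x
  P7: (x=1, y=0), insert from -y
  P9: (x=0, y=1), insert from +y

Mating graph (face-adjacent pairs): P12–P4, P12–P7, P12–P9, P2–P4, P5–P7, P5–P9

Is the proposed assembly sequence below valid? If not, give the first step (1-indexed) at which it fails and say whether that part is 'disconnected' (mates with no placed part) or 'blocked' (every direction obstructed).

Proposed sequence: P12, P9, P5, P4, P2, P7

1. P12@(1, 1) [-x clear] — {P12}
2. P9@(0, 1) [+y clear] — {P12, P9}
3. P5@(0, 0) [-x clear] — {P12, P5, P9}
4. P4@(1, 2) [+y clear] — {P12, P4, P5, P9}
5. P2@(1, 3) [-x clear] — {P12, P2, P4, P5, P9}
6. P7@(1, 0) [-y clear] — {P12, P2, P4, P5, P7, P9}

Valid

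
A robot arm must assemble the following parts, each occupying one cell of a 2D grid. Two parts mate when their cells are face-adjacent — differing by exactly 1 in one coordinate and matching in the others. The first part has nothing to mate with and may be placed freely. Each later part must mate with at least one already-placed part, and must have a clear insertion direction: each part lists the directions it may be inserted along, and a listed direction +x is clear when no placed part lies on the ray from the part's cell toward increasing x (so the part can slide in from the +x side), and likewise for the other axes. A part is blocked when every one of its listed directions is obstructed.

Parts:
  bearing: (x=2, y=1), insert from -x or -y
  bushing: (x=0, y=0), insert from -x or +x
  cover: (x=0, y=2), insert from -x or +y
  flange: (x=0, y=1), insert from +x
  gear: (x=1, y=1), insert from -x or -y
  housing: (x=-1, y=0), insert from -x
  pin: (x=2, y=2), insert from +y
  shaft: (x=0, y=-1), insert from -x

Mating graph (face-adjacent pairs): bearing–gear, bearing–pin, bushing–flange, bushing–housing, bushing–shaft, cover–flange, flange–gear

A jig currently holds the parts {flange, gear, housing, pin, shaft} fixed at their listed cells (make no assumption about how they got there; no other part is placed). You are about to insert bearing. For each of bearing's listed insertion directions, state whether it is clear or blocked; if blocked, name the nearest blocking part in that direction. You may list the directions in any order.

-x: blocked by gear; -y: clear

-x: nearest on ray is gear@(1, 1) ⇒ blocked
-y: ray from bearing(2, 1) has no placed part ⇒ clear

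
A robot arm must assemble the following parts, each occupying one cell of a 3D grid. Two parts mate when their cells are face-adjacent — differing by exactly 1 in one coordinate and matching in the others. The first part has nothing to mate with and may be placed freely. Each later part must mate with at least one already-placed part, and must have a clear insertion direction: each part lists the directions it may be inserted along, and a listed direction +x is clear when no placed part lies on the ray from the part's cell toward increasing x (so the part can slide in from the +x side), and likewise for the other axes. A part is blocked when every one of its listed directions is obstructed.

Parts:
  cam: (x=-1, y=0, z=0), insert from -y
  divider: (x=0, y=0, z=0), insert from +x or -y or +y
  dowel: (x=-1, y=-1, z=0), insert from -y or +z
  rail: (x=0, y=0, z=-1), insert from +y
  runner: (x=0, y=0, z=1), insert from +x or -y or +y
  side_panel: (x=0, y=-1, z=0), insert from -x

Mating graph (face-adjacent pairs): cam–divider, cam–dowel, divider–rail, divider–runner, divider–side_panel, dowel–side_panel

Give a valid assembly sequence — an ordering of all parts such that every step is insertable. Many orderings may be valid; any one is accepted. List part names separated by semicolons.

1. divider@(0, 0, 0) [+x clear] — {divider}
2. rail@(0, 0, -1) [+y clear] — {divider, rail}
3. side_panel@(0, -1, 0) [-x clear] — {divider, rail, side_panel}
4. runner@(0, 0, 1) [+x clear] — {divider, rail, runner, side_panel}
5. cam@(-1, 0, 0) [-y clear] — {cam, divider, rail, runner, side_panel}
6. dowel@(-1, -1, 0) [-y clear] — {cam, divider, dowel, rail, runner, side_panel}

divider; rail; side_panel; runner; cam; dowel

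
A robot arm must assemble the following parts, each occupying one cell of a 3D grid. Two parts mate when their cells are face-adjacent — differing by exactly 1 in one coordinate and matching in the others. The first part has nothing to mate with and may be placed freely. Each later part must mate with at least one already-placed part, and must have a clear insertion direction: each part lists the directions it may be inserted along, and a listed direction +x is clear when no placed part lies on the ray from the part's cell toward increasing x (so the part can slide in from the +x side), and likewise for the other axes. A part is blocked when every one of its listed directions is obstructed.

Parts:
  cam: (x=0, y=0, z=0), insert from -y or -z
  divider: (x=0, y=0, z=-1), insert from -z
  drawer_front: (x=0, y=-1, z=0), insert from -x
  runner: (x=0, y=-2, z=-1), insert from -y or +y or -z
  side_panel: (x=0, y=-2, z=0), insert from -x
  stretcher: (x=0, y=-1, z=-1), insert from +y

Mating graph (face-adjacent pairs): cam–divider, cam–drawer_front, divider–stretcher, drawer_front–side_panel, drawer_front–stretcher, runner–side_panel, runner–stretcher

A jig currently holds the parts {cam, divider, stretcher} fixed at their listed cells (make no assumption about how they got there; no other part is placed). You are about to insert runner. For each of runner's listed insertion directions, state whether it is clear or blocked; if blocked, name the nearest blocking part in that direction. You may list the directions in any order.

-y: ray from runner(0, -2, -1) has no placed part ⇒ clear
+y: nearest on ray is stretcher@(0, -1, -1) ⇒ blocked
-z: ray from runner(0, -2, -1) has no placed part ⇒ clear

+y: blocked by stretcher; -y: clear; -z: clear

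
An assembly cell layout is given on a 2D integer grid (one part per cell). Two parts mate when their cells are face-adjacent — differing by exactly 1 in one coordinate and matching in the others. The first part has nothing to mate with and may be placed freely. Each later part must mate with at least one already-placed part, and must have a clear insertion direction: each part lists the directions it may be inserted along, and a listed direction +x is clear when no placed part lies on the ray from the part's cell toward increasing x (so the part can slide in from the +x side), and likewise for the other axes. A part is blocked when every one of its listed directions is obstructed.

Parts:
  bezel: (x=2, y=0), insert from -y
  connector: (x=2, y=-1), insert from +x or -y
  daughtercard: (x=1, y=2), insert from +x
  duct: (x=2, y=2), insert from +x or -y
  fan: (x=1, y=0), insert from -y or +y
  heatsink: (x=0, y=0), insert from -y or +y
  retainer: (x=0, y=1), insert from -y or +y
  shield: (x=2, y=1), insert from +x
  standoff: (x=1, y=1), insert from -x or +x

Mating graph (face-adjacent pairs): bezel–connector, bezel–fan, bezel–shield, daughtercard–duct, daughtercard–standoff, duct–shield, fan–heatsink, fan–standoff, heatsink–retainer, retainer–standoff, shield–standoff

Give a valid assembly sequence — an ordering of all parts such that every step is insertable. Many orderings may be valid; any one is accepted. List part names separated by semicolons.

bezel; shield; standoff; connector; retainer; heatsink; fan; daughtercard; duct

1. bezel@(2, 0) [-y clear] — {bezel}
2. shield@(2, 1) [+x clear] — {bezel, shield}
3. standoff@(1, 1) [-x clear] — {bezel, shield, standoff}
4. connector@(2, -1) [+x clear] — {bezel, connector, shield, standoff}
5. retainer@(0, 1) [-y clear] — {bezel, connector, retainer, shield, standoff}
6. heatsink@(0, 0) [-y clear] — {bezel, connector, heatsink, retainer, shield, standoff}
7. fan@(1, 0) [-y clear] — {bezel, connector, fan, heatsink, retainer, shield, standoff}
8. daughtercard@(1, 2) [+x clear] — {bezel, connector, daughtercard, fan, heatsink, retainer, shield, standoff}
9. duct@(2, 2) [+x clear] — {bezel, connector, daughtercard, duct, fan, heatsink, retainer, shield, standoff}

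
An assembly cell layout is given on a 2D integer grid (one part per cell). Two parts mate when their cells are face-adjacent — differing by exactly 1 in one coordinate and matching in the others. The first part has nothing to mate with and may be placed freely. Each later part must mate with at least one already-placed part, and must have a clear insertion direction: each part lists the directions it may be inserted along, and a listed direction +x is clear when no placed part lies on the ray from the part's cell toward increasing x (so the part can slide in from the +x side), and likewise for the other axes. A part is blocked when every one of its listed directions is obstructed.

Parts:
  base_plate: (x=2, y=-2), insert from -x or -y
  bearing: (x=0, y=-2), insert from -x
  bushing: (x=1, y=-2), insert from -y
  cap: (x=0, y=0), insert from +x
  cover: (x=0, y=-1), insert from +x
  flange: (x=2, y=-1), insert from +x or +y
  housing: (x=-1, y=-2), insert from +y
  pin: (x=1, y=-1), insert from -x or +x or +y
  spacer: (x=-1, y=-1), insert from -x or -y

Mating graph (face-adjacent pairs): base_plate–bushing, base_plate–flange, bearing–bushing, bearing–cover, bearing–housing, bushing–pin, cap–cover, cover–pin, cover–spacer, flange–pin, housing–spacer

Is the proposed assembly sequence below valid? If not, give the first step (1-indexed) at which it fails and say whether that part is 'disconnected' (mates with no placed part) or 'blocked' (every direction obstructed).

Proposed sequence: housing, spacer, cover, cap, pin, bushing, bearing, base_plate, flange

1. housing@(-1, -2) [+y clear] — {housing}
2. spacer@(-1, -1) [-x clear] — {housing, spacer}
3. cover@(0, -1) [+x clear] — {cover, housing, spacer}
4. cap@(0, 0) [+x clear] — {cap, cover, housing, spacer}
5. pin@(1, -1) [+x clear] — {cap, cover, housing, pin, spacer}
6. bushing@(1, -2) [-y clear] — {bushing, cap, cover, housing, pin, spacer}
7. bearing@(0, -2) — -x all obstructed ⇒ blocked

Invalid at step 7 (blocked)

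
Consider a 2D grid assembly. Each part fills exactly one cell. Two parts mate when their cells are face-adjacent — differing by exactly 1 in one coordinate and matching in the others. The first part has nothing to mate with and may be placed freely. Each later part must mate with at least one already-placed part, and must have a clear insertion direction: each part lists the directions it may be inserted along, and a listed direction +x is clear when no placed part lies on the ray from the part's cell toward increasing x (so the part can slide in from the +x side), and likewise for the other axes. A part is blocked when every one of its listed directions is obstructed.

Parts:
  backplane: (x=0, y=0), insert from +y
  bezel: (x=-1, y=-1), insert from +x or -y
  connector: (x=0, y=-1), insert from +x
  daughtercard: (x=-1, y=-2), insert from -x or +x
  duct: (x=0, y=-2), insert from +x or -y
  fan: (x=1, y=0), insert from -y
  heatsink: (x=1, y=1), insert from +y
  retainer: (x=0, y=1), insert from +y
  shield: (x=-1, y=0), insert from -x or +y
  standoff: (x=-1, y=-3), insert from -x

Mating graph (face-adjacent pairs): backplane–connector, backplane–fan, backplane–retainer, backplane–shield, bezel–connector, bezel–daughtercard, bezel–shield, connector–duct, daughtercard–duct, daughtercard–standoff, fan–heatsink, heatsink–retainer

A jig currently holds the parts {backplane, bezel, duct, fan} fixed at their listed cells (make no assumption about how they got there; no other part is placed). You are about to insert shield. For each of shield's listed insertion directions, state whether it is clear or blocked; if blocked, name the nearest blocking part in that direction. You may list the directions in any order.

-x: ray from shield(-1, 0) has no placed part ⇒ clear
+y: ray from shield(-1, 0) has no placed part ⇒ clear

+y: clear; -x: clear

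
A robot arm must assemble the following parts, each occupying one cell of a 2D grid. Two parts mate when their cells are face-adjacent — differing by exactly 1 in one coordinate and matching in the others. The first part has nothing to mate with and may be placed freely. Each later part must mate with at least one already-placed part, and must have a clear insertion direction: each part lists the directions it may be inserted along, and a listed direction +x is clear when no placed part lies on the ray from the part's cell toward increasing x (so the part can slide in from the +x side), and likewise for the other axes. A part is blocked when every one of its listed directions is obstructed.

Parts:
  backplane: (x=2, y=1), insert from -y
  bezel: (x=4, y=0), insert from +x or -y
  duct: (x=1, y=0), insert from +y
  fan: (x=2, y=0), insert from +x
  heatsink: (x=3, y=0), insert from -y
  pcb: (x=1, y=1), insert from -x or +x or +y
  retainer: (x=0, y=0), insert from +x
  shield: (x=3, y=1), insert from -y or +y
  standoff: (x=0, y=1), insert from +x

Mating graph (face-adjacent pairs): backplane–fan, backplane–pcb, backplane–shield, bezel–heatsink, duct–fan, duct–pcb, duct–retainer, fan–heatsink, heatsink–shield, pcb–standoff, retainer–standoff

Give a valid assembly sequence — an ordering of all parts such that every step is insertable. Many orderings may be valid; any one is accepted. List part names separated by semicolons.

1. retainer@(0, 0) [+x clear] — {retainer}
2. duct@(1, 0) [+y clear] — {duct, retainer}
3. standoff@(0, 1) [+x clear] — {duct, retainer, standoff}
4. pcb@(1, 1) [+x clear] — {duct, pcb, retainer, standoff}
5. backplane@(2, 1) [-y clear] — {backplane, duct, pcb, retainer, standoff}
6. fan@(2, 0) [+x clear] — {backplane, duct, fan, pcb, retainer, standoff}
7. heatsink@(3, 0) [-y clear] — {backplane, duct, fan, heatsink, pcb, retainer, standoff}
8. bezel@(4, 0) [+x clear] — {backplane, bezel, duct, fan, heatsink, pcb, retainer, standoff}
9. shield@(3, 1) [+y clear] — {backplane, bezel, duct, fan, heatsink, pcb, retainer, shield, standoff}

retainer; duct; standoff; pcb; backplane; fan; heatsink; bezel; shield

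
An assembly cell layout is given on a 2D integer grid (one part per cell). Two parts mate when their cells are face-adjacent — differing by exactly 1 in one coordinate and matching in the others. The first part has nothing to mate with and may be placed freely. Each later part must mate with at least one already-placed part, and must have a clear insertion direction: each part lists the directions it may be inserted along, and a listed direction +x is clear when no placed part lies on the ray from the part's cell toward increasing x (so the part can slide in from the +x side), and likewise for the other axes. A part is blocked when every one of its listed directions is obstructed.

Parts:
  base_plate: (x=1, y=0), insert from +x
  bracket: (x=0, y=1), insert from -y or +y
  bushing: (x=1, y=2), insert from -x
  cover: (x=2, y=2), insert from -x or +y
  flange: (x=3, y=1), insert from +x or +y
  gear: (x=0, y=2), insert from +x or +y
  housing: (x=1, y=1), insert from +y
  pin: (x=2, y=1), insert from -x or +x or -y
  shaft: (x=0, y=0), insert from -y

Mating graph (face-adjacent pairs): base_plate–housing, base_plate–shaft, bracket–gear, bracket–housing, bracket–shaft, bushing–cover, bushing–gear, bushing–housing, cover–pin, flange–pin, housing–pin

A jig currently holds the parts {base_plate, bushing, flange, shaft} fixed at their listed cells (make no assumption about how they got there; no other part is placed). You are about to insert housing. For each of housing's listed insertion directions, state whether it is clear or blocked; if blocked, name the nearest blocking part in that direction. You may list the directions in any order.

+y: blocked by bushing

+y: nearest on ray is bushing@(1, 2) ⇒ blocked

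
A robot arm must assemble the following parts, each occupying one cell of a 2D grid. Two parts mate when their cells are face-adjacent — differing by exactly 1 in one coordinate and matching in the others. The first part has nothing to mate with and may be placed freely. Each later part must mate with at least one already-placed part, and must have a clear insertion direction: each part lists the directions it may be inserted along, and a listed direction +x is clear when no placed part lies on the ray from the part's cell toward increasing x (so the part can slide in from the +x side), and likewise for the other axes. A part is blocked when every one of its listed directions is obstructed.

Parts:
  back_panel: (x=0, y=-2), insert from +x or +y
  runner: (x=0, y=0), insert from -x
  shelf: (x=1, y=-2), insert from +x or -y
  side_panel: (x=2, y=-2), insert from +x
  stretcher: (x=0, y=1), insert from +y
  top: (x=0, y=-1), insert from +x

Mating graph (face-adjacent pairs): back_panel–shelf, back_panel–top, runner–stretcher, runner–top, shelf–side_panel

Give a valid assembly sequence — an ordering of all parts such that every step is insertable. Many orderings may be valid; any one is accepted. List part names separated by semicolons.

1. shelf@(1, -2) [+x clear] — {shelf}
2. back_panel@(0, -2) [+y clear] — {back_panel, shelf}
3. top@(0, -1) [+x clear] — {back_panel, shelf, top}
4. runner@(0, 0) [-x clear] — {back_panel, runner, shelf, top}
5. stretcher@(0, 1) [+y clear] — {back_panel, runner, shelf, stretcher, top}
6. side_panel@(2, -2) [+x clear] — {back_panel, runner, shelf, side_panel, stretcher, top}

shelf; back_panel; top; runner; stretcher; side_panel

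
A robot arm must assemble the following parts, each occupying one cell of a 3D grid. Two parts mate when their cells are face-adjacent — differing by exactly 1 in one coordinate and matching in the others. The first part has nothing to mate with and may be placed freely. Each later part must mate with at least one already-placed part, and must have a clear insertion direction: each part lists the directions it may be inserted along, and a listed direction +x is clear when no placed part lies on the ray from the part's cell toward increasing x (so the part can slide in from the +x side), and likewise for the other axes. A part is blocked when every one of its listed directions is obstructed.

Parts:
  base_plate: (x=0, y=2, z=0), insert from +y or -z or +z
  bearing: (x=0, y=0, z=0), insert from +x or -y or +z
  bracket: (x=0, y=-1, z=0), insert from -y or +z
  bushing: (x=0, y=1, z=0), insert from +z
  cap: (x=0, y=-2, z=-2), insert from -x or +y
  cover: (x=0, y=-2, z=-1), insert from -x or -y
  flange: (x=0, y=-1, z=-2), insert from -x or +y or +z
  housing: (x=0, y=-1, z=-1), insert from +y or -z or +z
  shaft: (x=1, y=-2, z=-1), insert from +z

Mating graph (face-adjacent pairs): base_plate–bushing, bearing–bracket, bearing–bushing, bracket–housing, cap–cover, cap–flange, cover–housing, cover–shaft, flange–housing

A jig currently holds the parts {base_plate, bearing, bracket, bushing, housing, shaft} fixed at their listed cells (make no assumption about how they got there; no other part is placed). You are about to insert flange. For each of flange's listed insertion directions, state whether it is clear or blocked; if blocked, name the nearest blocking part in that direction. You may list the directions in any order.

-x: ray from flange(0, -1, -2) has no placed part ⇒ clear
+y: ray from flange(0, -1, -2) has no placed part ⇒ clear
+z: nearest on ray is housing@(0, -1, -1) ⇒ blocked

+y: clear; +z: blocked by housing; -x: clear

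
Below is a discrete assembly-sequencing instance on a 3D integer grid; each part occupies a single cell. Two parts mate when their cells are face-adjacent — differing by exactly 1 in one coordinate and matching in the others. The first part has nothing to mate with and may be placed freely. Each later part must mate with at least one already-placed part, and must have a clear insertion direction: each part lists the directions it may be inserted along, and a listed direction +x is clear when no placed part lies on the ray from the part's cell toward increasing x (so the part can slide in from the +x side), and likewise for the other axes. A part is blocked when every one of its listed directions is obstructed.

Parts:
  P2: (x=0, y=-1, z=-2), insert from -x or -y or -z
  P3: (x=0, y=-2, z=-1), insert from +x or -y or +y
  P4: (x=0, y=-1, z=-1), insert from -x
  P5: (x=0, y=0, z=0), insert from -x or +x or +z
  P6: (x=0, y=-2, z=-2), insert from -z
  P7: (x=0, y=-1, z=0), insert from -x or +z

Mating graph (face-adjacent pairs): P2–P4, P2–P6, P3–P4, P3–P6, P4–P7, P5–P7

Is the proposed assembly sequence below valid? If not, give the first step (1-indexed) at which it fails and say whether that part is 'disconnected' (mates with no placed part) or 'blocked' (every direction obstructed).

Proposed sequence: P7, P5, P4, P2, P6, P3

1. P7@(0, -1, 0) [-x clear] — {P7}
2. P5@(0, 0, 0) [-x clear] — {P5, P7}
3. P4@(0, -1, -1) [-x clear] — {P4, P5, P7}
4. P2@(0, -1, -2) [-x clear] — {P2, P4, P5, P7}
5. P6@(0, -2, -2) [-z clear] — {P2, P4, P5, P6, P7}
6. P3@(0, -2, -1) [+x clear] — {P2, P3, P4, P5, P6, P7}

Valid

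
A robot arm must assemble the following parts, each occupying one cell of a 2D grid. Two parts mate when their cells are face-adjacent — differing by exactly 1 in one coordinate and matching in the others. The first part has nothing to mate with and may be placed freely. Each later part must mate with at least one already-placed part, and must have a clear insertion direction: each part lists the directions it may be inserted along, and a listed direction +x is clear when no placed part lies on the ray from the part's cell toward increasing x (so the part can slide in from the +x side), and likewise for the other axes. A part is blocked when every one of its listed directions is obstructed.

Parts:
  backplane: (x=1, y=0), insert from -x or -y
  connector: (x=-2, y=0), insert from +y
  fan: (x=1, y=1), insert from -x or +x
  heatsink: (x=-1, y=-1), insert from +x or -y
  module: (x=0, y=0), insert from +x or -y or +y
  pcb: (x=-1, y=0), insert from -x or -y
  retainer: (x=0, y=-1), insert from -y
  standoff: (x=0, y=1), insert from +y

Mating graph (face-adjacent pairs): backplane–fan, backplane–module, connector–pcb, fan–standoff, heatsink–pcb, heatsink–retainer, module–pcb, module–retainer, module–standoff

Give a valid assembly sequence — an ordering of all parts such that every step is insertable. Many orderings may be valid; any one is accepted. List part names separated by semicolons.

retainer; heatsink; module; standoff; fan; backplane; pcb; connector

1. retainer@(0, -1) [-y clear] — {retainer}
2. heatsink@(-1, -1) [-y clear] — {heatsink, retainer}
3. module@(0, 0) [+x clear] — {heatsink, module, retainer}
4. standoff@(0, 1) [+y clear] — {heatsink, module, retainer, standoff}
5. fan@(1, 1) [+x clear] — {fan, heatsink, module, retainer, standoff}
6. backplane@(1, 0) [-y clear] — {backplane, fan, heatsink, module, retainer, standoff}
7. pcb@(-1, 0) [-x clear] — {backplane, fan, heatsink, module, pcb, retainer, standoff}
8. connector@(-2, 0) [+y clear] — {backplane, connector, fan, heatsink, module, pcb, retainer, standoff}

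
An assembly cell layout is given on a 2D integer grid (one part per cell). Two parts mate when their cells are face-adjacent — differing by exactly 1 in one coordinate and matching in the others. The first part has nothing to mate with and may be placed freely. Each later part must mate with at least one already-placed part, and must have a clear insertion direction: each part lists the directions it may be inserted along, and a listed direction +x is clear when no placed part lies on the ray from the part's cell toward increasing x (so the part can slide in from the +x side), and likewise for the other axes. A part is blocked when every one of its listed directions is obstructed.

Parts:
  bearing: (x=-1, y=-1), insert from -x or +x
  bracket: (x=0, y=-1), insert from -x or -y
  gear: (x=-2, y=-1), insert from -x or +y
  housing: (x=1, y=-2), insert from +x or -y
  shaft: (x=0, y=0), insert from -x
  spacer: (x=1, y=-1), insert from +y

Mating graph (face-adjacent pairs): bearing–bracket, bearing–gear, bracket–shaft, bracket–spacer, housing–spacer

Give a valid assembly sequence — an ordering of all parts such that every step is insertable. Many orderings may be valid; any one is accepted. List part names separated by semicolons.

1. shaft@(0, 0) [-x clear] — {shaft}
2. bracket@(0, -1) [-x clear] — {bracket, shaft}
3. spacer@(1, -1) [+y clear] — {bracket, shaft, spacer}
4. bearing@(-1, -1) [-x clear] — {bearing, bracket, shaft, spacer}
5. housing@(1, -2) [+x clear] — {bearing, bracket, housing, shaft, spacer}
6. gear@(-2, -1) [-x clear] — {bearing, bracket, gear, housing, shaft, spacer}

shaft; bracket; spacer; bearing; housing; gear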